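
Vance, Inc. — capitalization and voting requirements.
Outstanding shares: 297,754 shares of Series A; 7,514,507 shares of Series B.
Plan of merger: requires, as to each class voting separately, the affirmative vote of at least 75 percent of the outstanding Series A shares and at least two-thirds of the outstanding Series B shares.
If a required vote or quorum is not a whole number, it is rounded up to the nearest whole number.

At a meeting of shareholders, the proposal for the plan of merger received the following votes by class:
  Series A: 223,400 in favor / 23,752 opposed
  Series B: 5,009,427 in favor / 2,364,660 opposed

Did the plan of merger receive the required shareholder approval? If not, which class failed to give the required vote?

Series A: 3/4 of 297754 = 223315.50, rounded up to 223316; 223,316 required, 223,400 in favor — approved.
Series B: 2/3 of 7514507 = 5009671.33, rounded up to 5009672; 5,009,672 required, 5,009,427 in favor — not approved.

Not approved — the Series B shares did not give the required vote.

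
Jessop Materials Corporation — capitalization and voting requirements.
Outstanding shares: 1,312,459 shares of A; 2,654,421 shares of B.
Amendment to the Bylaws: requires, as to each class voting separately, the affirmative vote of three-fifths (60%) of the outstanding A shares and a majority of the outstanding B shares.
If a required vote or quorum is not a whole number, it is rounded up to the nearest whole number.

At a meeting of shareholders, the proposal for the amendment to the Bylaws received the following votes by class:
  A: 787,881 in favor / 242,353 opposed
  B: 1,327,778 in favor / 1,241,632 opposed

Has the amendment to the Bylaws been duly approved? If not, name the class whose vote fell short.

Approved — every class gave the required vote.

A: 3/5 of 1312459 = 787475.40, rounded up to 787476; 787,476 required, 787,881 in favor — approved.
B: a majority of 2654421 is 1327211; 1,327,211 required, 1,327,778 in favor — approved.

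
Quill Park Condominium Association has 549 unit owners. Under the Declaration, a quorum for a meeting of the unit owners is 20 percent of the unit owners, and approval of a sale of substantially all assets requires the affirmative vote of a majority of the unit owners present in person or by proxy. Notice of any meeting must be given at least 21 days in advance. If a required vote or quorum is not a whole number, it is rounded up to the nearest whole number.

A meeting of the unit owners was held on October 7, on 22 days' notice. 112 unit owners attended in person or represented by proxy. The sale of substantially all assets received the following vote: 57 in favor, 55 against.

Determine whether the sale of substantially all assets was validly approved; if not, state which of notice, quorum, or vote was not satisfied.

Notice: 22 days given; 21 required. Satisfied.
Quorum: 20% of 549 = 109.80, rounded up to 110; 112 present. Satisfied.
Vote: requires a majority of those present (112); a majority of 112 is 57, so 57 needed; 57 in favor. Satisfied.

Valid — all requirements satisfied.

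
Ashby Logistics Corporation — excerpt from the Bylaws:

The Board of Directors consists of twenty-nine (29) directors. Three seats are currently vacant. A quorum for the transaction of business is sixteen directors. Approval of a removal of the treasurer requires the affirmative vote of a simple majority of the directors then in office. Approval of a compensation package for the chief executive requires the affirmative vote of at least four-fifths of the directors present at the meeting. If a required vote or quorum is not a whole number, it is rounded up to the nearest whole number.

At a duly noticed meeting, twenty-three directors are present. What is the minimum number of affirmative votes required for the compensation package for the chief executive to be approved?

The compensation package for the chief executive requires four-fifths of the directors present (23).
4/5 of 23 = 18.40, rounded up to 19.

19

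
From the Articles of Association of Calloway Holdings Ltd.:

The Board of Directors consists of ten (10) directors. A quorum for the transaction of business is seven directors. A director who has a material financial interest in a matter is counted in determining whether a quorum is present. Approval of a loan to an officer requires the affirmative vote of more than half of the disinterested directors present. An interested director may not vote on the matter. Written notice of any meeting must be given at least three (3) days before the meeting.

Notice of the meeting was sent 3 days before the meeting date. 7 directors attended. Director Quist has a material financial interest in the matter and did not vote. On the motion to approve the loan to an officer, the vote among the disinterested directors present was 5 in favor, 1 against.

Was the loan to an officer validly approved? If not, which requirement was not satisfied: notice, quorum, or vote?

Notice: 3 days given; 3 required (3 ≥ 3). Satisfied.
Quorum: 7 present (interested directors count toward quorum); quorum is 7. Satisfied.
Vote: the loan to an officer requires a majority of the disinterested directors present (7 − 1 = 6). A majority of 6 is 4, so 4 affirmative votes are needed; 5 voted in favor. Satisfied.

Valid — all requirements satisfied.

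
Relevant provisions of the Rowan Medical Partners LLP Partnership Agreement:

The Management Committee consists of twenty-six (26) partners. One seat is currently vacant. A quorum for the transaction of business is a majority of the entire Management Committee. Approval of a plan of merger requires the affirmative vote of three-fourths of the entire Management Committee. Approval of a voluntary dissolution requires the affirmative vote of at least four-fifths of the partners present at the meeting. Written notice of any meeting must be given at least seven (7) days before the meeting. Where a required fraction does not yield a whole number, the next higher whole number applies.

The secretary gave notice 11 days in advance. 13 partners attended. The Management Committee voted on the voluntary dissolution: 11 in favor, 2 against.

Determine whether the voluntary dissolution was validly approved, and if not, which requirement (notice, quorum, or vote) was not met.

Notice: 11 days given; 7 required (11 ≥ 7). Satisfied.
Quorum: 13 present; quorum is 14. Not satisfied.
Vote: the voluntary dissolution requires four-fifths of the partners present (13). 4/5 of 13 = 10.40, rounded up to 11, so 11 affirmative votes are needed; 11 voted in favor. Satisfied. (Moot — without a quorum no business can be validly transacted.)

Invalid — quorum requirement not satisfied.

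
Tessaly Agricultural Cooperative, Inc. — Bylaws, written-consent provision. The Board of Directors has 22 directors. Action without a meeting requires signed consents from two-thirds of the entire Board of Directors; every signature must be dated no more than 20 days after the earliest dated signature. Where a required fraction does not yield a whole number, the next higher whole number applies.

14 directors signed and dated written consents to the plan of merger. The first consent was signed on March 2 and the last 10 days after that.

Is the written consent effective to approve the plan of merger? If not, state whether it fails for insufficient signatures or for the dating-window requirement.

Signatures required: two-thirds of 22 — 2/3 of 22 = 14.67, rounded up to 15, so 15 needed; 14 signed. Insufficient.
Dating window: the latest signature is 10 days after the earliest; the limit is 20 days. Within the window.

Not effective — insufficient signatures.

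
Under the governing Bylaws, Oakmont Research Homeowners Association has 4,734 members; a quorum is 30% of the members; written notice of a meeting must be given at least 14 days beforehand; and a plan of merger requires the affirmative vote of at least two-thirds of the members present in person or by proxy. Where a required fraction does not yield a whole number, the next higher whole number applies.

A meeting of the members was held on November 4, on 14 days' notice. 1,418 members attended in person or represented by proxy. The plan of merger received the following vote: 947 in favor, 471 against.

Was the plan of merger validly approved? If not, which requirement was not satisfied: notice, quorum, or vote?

Invalid — quorum requirement not satisfied.

Notice: 14 days given; 14 required. Satisfied.
Quorum: 30% of 4,734 = 1,420.20, rounded up to 1,421; 1,418 present. Not satisfied.
Vote: requires two-thirds of those present (1,418); 2/3 of 1418 = 945.33, rounded up to 946, so 946 needed; 947 in favor. Satisfied.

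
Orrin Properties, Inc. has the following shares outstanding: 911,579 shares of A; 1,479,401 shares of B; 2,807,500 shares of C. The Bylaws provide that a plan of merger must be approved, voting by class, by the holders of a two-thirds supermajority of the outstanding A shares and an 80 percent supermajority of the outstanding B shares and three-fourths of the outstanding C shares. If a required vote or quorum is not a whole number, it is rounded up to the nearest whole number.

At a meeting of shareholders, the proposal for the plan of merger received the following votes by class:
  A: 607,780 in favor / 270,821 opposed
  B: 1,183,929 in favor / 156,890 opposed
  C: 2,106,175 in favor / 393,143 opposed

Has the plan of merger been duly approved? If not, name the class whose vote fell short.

Approved — every class gave the required vote.

A: 2/3 of 911579 = 607719.33, rounded up to 607720; 607,720 required, 607,780 in favor — approved.
B: 4/5 of 1479401 = 1183520.80, rounded up to 1183521; 1,183,521 required, 1,183,929 in favor — approved.
C: 3/4 of 2807500 = 2105625; 2,105,625 required, 2,106,175 in favor — approved.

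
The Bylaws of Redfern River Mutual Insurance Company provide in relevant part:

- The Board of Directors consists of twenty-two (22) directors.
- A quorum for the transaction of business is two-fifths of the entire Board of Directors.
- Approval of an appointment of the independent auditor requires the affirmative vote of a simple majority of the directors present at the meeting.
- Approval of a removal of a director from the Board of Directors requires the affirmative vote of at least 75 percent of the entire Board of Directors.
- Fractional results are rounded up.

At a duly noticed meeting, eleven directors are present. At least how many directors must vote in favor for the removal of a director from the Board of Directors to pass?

17

The removal of a director from the Board of Directors requires three-fourths of the entire Board of Directors (22).
3/4 of 22 = 16.50, rounded up to 17.
(Only 11 can vote, so the removal of a director from the Board of Directors cannot pass at this meeting, but the required vote is still 17.)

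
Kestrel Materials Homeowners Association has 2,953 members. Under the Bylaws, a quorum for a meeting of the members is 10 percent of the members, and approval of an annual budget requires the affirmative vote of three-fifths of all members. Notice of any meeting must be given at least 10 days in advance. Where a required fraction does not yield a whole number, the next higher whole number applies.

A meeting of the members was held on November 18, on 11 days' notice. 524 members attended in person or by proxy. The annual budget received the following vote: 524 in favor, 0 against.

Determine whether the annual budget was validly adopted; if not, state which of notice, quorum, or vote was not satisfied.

Invalid — vote requirement not satisfied.

Notice: 11 days given; 10 required. Satisfied.
Quorum: 10% of 2,953 = 295.30, rounded up to 296; 524 present. Satisfied.
Vote: requires three-fifths of all members (2,953); 3/5 of 2953 = 1771.80, rounded up to 1772, so 1,772 needed; 524 in favor. Not satisfied.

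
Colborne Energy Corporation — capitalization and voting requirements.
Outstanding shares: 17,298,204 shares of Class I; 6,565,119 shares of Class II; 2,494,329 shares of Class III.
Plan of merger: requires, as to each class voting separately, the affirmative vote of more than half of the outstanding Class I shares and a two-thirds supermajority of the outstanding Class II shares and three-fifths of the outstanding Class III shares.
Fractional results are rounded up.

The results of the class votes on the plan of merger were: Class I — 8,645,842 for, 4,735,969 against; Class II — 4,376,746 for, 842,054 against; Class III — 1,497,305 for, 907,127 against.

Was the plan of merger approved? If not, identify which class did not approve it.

Not approved — the Class I shares did not give the required vote.

Class I: a majority of 17298204 is 8649103; 8,649,103 required, 8,645,842 in favor — not approved.
Class II: 2/3 of 6565119 = 4376746; 4,376,746 required, 4,376,746 in favor — approved.
Class III: 3/5 of 2494329 = 1496597.40, rounded up to 1496598; 1,496,598 required, 1,497,305 in favor — approved.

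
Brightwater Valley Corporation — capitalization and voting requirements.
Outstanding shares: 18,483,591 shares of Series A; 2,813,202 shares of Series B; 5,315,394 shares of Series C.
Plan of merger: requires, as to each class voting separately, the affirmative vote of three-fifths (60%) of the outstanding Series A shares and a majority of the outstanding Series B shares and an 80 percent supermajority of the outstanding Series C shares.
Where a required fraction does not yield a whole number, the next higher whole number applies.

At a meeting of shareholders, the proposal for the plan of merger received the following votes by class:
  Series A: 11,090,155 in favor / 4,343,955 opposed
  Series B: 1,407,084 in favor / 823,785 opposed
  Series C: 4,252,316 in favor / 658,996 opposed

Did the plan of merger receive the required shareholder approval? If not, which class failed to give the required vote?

Series A: 3/5 of 18483591 = 11090154.60, rounded up to 11090155; 11,090,155 required, 11,090,155 in favor — approved.
Series B: a majority of 2813202 is 1406602; 1,406,602 required, 1,407,084 in favor — approved.
Series C: 4/5 of 5315394 = 4252315.20, rounded up to 4252316; 4,252,316 required, 4,252,316 in favor — approved.

Approved — every class gave the required vote.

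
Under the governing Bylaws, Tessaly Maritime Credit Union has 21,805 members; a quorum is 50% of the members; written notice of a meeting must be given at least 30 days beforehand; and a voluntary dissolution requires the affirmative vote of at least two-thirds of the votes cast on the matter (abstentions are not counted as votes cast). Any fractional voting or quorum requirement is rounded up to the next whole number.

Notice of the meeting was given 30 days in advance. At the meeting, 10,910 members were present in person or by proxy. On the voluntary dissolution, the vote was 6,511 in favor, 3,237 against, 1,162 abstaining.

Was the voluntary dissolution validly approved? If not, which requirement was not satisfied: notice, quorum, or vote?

Notice: 30 days given; 30 required. Satisfied.
Quorum: 50% of 21,805 = 10,902.50, rounded up to 10,903; 10,910 present. Satisfied.
Vote: requires two-thirds of the votes cast (10,910 − 1,162 abstaining = 9,748); 2/3 of 9748 = 6498.67, rounded up to 6499, so 6,499 needed; 6,511 in favor. Satisfied.

Valid — all requirements satisfied.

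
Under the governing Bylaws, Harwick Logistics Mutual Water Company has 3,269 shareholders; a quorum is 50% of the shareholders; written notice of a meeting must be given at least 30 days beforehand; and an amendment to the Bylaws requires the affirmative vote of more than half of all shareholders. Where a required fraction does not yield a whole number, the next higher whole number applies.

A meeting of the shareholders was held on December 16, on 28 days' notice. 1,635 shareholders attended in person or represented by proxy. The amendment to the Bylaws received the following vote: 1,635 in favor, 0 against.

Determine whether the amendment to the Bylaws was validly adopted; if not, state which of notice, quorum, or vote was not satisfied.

Notice: 28 days given; 30 required. Not satisfied.
Quorum: 50% of 3,269 = 1,634.50, rounded up to 1,635; 1,635 present. Satisfied.
Vote: requires a majority of all shareholders (3,269); a majority of 3269 is 1635, so 1,635 needed; 1,635 in favor. Satisfied.

Invalid — notice requirement not satisfied.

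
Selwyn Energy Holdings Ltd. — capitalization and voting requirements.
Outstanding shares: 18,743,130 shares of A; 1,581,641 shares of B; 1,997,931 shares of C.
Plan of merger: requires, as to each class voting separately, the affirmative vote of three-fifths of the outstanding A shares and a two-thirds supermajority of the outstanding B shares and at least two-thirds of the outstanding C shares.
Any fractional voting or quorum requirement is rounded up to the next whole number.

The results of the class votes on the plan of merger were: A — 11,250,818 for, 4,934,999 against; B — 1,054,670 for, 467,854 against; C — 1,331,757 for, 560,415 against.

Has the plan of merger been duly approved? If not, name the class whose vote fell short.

Not approved — the C shares did not give the required vote.

A: 3/5 of 18743130 = 11245878; 11,245,878 required, 11,250,818 in favor — approved.
B: 2/3 of 1581641 = 1054427.33, rounded up to 1054428; 1,054,428 required, 1,054,670 in favor — approved.
C: 2/3 of 1997931 = 1331954; 1,331,954 required, 1,331,757 in favor — not approved.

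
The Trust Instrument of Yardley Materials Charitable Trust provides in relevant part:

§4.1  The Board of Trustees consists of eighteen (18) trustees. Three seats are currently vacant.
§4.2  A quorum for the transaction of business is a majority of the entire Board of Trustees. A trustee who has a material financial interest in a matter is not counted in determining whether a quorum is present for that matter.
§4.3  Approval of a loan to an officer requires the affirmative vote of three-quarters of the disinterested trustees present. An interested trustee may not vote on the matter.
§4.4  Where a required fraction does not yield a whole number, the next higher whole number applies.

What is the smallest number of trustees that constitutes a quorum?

A majority of 18 is 10.

10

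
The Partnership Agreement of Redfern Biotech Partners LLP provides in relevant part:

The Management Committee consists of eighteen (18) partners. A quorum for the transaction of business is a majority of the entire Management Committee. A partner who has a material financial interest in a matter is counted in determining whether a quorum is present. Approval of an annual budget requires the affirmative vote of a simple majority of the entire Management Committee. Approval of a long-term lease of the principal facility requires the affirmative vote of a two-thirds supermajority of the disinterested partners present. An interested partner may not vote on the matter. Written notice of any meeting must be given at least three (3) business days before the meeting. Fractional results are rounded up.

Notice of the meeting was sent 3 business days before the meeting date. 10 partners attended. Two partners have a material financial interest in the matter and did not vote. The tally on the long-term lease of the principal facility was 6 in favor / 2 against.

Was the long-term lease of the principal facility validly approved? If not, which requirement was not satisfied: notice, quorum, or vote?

Valid — all requirements satisfied.

Notice: 3 business days given; 3 required (3 ≥ 3). Satisfied.
Quorum: 10 present (interested partners count toward quorum); quorum is 10. Satisfied.
Vote: the long-term lease of the principal facility requires two-thirds of the disinterested partners present (10 − 2 = 8). 2/3 of 8 = 5.33, rounded up to 6, so 6 affirmative votes are needed; 6 voted in favor. Satisfied.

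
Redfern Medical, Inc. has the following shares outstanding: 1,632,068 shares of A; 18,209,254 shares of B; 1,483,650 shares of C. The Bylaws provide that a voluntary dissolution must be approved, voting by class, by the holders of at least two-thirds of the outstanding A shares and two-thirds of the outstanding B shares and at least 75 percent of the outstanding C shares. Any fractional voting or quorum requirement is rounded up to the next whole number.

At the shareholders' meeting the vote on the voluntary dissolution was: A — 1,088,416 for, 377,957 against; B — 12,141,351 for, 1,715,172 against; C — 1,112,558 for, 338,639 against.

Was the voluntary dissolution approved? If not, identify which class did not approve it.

A: 2/3 of 1632068 = 1088045.33, rounded up to 1088046; 1,088,046 required, 1,088,416 in favor — approved.
B: 2/3 of 18209254 = 12139502.67, rounded up to 12139503; 12,139,503 required, 12,141,351 in favor — approved.
C: 3/4 of 1483650 = 1112737.50, rounded up to 1112738; 1,112,738 required, 1,112,558 in favor — not approved.

Not approved — the C shares did not give the required vote.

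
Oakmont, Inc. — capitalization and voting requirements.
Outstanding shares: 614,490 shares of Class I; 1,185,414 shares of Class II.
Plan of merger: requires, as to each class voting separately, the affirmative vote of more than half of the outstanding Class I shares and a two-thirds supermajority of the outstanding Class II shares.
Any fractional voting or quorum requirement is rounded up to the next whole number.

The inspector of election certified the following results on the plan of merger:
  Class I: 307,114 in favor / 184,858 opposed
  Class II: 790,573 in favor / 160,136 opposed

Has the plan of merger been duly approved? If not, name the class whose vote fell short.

Class I: a majority of 614490 is 307246; 307,246 required, 307,114 in favor — not approved.
Class II: 2/3 of 1185414 = 790276; 790,276 required, 790,573 in favor — approved.

Not approved — the Class I shares did not give the required vote.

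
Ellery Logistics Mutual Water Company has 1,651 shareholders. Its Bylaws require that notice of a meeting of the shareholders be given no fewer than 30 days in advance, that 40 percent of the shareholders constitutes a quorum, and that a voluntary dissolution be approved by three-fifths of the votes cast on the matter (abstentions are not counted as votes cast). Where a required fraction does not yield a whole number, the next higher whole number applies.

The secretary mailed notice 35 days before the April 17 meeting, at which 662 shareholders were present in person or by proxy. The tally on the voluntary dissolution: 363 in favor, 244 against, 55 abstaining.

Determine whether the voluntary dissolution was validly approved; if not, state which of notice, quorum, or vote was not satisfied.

Invalid — vote requirement not satisfied.

Notice: 35 days given; 30 required. Satisfied.
Quorum: 40% of 1,651 = 660.40, rounded up to 661; 662 present. Satisfied.
Vote: requires three-fifths of the votes cast (662 − 55 abstaining = 607); 3/5 of 607 = 364.20, rounded up to 365, so 365 needed; 363 in favor. Not satisfied.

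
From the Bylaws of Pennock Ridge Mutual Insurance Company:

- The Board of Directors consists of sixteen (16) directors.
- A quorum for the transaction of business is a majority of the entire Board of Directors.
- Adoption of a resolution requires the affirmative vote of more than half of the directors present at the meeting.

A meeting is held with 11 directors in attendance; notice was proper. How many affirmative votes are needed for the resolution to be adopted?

6

The resolution requires a majority of the directors present (11).
A majority of 11 is 6.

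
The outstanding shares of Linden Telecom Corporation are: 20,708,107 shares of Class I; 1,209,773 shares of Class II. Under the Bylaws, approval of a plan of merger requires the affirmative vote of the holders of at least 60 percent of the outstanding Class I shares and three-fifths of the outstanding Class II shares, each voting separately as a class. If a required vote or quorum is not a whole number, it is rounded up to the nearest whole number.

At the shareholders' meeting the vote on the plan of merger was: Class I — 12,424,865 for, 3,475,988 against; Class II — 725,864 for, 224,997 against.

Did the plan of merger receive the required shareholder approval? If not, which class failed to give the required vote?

Class I: 3/5 of 20708107 = 12424864.20, rounded up to 12424865; 12,424,865 required, 12,424,865 in favor — approved.
Class II: 3/5 of 1209773 = 725863.80, rounded up to 725864; 725,864 required, 725,864 in favor — approved.

Approved — every class gave the required vote.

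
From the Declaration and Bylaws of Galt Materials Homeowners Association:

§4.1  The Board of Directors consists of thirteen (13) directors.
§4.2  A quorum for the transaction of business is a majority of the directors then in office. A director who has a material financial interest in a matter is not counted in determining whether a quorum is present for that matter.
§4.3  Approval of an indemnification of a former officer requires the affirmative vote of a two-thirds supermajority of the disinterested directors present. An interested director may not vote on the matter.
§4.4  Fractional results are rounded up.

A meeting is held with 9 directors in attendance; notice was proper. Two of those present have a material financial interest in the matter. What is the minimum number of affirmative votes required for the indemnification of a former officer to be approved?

5

The indemnification of a former officer requires two-thirds of the disinterested directors present (9 − 2 = 7).
2/3 of 7 = 4.67, rounded up to 5.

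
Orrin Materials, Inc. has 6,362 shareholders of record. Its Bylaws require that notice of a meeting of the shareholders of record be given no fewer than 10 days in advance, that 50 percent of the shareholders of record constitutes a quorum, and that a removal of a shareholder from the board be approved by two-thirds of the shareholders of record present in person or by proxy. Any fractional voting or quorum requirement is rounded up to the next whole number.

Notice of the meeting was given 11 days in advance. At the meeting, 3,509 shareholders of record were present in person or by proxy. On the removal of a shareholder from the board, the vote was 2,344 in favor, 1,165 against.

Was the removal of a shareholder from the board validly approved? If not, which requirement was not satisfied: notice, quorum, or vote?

Valid — all requirements satisfied.

Notice: 11 days given; 10 required. Satisfied.
Quorum: 50% of 6,362 = 3,181; 3,509 present. Satisfied.
Vote: requires two-thirds of those present (3,509); 2/3 of 3509 = 2339.33, rounded up to 2340, so 2,340 needed; 2,344 in favor. Satisfied.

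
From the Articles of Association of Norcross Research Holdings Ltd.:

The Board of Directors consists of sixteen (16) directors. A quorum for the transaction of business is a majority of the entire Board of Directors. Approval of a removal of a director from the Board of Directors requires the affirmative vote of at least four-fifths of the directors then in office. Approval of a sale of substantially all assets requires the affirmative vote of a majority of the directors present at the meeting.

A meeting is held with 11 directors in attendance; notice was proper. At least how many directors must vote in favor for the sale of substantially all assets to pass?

The sale of substantially all assets requires a majority of the directors present (11).
A majority of 11 is 6.

6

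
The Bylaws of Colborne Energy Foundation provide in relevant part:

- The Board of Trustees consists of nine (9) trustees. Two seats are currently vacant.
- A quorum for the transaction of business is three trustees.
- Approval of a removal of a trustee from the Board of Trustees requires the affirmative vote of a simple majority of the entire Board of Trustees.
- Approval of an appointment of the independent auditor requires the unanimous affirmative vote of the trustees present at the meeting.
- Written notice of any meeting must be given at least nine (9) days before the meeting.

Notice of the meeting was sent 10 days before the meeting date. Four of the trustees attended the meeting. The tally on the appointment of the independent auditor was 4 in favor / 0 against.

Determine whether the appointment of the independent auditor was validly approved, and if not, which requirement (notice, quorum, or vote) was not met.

Notice: 10 days given; 9 required (10 ≥ 9). Satisfied.
Quorum: 4 present; quorum is 3. Satisfied.
Vote: the appointment of the independent auditor requires the unanimous vote of the trustees present (4). Unanimous means all 4, so 4 affirmative votes are needed; 4 voted in favor. Satisfied.

Valid — all requirements satisfied.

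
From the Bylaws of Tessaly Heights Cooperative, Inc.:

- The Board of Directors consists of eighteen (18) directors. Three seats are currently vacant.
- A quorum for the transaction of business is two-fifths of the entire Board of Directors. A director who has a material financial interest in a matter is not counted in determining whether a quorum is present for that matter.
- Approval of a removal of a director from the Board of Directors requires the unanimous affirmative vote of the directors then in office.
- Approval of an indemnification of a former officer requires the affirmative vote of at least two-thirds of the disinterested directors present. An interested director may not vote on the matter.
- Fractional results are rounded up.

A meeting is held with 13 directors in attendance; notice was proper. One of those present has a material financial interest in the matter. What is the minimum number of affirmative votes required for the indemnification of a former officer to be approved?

8

The indemnification of a former officer requires two-thirds of the disinterested directors present (13 − 1 = 12).
2/3 of 12 = 8.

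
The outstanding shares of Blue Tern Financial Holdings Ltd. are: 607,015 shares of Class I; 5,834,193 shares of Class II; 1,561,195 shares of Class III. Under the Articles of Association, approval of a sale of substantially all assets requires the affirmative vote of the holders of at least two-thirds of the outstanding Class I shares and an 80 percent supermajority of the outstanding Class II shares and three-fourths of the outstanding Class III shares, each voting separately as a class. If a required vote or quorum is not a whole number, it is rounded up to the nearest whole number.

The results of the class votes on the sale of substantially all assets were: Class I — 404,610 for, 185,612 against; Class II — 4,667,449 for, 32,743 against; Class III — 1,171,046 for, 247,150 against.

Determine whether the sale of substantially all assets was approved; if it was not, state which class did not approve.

Not approved — the Class I shares did not give the required vote.

Class I: 2/3 of 607015 = 404676.67, rounded up to 404677; 404,677 required, 404,610 in favor — not approved.
Class II: 4/5 of 5834193 = 4667354.40, rounded up to 4667355; 4,667,355 required, 4,667,449 in favor — approved.
Class III: 3/4 of 1561195 = 1170896.25, rounded up to 1170897; 1,170,897 required, 1,171,046 in favor — approved.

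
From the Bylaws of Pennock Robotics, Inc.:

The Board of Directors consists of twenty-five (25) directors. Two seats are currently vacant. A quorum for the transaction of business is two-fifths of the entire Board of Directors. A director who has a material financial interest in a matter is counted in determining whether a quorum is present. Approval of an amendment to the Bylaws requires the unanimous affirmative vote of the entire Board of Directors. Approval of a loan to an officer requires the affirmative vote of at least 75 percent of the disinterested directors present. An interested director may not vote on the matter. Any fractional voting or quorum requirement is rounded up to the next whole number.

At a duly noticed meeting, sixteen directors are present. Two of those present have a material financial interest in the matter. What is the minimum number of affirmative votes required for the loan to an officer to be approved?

The loan to an officer requires three-fourths of the disinterested directors present (16 − 2 = 14).
3/4 of 14 = 10.50, rounded up to 11.

11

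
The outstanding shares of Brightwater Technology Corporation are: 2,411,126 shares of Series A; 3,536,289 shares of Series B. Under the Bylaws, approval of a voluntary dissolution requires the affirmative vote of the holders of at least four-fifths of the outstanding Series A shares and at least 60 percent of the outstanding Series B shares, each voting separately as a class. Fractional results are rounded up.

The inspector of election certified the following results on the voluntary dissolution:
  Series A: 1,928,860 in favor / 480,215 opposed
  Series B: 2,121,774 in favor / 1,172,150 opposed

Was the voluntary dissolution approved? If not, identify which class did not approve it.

Not approved — the Series A shares did not give the required vote.

Series A: 4/5 of 2411126 = 1928900.80, rounded up to 1928901; 1,928,901 required, 1,928,860 in favor — not approved.
Series B: 3/5 of 3536289 = 2121773.40, rounded up to 2121774; 2,121,774 required, 2,121,774 in favor — approved.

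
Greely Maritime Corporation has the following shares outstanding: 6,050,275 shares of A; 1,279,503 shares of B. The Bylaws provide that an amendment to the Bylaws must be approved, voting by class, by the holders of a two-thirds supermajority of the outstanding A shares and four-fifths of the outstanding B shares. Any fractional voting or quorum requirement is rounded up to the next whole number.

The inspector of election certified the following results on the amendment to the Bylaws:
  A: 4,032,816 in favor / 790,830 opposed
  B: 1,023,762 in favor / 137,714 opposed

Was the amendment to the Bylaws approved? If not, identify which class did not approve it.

Not approved — the A shares did not give the required vote.

A: 2/3 of 6050275 = 4033516.67, rounded up to 4033517; 4,033,517 required, 4,032,816 in favor — not approved.
B: 4/5 of 1279503 = 1023602.40, rounded up to 1023603; 1,023,603 required, 1,023,762 in favor — approved.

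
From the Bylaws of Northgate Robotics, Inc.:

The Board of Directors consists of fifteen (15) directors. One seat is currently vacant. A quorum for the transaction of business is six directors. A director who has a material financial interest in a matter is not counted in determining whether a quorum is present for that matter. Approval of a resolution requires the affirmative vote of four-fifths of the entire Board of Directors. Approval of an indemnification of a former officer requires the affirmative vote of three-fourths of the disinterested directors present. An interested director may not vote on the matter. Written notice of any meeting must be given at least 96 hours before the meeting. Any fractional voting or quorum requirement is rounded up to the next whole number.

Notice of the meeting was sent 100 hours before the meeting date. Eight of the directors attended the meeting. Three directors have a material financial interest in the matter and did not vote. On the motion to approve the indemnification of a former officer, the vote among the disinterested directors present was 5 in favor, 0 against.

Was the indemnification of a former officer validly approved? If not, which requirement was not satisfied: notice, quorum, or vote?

Notice: 100 hours given; 96 required (100 ≥ 96). Satisfied.
Quorum: 8 present, but the 3 interested directors do not count, leaving 5. Quorum is 6. Not satisfied.
Vote: the indemnification of a former officer requires three-fourths of the disinterested directors present (8 − 3 = 5). 3/4 of 5 = 3.75, rounded up to 4, so 4 affirmative votes are needed; 5 voted in favor. Satisfied. (Moot — without a quorum no business can be validly transacted.)

Invalid — quorum requirement not satisfied.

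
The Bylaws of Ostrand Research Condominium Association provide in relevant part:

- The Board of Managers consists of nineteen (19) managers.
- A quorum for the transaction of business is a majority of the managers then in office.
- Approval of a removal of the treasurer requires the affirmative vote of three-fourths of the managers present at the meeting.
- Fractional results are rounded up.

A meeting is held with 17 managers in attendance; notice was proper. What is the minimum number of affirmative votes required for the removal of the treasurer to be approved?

13

The removal of the treasurer requires three-fourths of the managers present (17).
3/4 of 17 = 12.75, rounded up to 13.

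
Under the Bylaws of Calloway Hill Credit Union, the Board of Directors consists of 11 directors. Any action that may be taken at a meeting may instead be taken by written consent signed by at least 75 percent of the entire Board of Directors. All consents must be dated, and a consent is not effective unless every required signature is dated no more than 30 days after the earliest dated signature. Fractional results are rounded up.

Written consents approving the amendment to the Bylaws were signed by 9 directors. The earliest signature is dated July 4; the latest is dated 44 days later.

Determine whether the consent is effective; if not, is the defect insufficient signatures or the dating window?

Signatures required: at least 75 percent of 11 — 3/4 of 11 = 8.25, rounded up to 9, so 9 needed; 9 signed. Sufficient.
Dating window: the latest signature is 44 days after the earliest; the limit is 30 days. Outside the window.

Not effective — dating-window requirement not satisfied.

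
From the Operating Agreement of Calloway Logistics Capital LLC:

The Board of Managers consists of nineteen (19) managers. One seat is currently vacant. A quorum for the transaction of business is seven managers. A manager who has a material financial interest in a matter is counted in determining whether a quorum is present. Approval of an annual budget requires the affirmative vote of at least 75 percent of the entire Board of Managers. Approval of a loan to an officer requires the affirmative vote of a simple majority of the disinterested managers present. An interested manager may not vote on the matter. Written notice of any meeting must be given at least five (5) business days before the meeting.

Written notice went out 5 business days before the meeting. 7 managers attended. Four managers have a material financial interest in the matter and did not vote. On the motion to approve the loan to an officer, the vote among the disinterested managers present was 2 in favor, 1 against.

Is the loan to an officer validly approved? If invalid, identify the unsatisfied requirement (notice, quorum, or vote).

Valid — all requirements satisfied.

Notice: 5 business days given; 5 required (5 ≥ 5). Satisfied.
Quorum: 7 present (interested managers count toward quorum); quorum is 7. Satisfied.
Vote: the loan to an officer requires a majority of the disinterested managers present (7 − 4 = 3). A majority of 3 is 2, so 2 affirmative votes are needed; 2 voted in favor. Satisfied.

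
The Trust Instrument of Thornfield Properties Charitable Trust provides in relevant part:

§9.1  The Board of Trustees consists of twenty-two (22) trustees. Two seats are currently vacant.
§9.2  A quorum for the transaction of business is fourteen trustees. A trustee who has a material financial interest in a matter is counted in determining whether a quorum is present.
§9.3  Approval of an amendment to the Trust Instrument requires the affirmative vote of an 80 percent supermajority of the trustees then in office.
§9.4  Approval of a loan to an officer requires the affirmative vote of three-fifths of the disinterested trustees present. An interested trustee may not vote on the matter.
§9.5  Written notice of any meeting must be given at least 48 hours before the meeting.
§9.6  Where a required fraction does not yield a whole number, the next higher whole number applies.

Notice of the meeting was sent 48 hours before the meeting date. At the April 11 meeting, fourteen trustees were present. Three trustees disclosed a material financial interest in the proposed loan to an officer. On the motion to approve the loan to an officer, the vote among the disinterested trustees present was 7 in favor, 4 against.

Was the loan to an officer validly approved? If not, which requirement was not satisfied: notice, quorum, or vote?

Valid — all requirements satisfied.

Notice: 48 hours given; 48 required (48 ≥ 48). Satisfied.
Quorum: 14 present (interested trustees count toward quorum); quorum is 14. Satisfied.
Vote: the loan to an officer requires three-fifths of the disinterested trustees present (14 − 3 = 11). 3/5 of 11 = 6.60, rounded up to 7, so 7 affirmative votes are needed; 7 voted in favor. Satisfied.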